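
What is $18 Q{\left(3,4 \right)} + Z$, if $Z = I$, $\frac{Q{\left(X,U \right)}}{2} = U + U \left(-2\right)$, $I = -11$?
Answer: $-155$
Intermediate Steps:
$Q{\left(X,U \right)} = - 2 U$ ($Q{\left(X,U \right)} = 2 \left(U + U \left(-2\right)\right) = 2 \left(U - 2 U\right) = 2 \left(- U\right) = - 2 U$)
$Z = -11$
$18 Q{\left(3,4 \right)} + Z = 18 \left(\left(-2\right) 4\right) - 11 = 18 \left(-8\right) - 11 = -144 - 11 = -155$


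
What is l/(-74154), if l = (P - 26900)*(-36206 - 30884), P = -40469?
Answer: -2259893105/37077 ≈ -60951.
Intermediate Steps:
l = 4519786210 (l = (-40469 - 26900)*(-36206 - 30884) = -67369*(-67090) = 4519786210)
l/(-74154) = 4519786210/(-74154) = 4519786210*(-1/74154) = -2259893105/37077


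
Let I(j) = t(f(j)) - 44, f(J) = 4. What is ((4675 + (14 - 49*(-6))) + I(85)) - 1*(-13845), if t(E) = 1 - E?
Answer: 18781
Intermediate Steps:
I(j) = -47 (I(j) = (1 - 1*4) - 44 = (1 - 4) - 44 = -3 - 44 = -47)
((4675 + (14 - 49*(-6))) + I(85)) - 1*(-13845) = ((4675 + (14 - 49*(-6))) - 47) - 1*(-13845) = ((4675 + (14 + 294)) - 47) + 13845 = ((4675 + 308) - 47) + 13845 = (4983 - 47) + 13845 = 4936 + 13845 = 18781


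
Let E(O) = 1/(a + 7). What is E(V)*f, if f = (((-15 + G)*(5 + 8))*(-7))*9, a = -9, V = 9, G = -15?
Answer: -12285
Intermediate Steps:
E(O) = -½ (E(O) = 1/(-9 + 7) = 1/(-2) = -½)
f = 24570 (f = (((-15 - 15)*(5 + 8))*(-7))*9 = (-30*13*(-7))*9 = -390*(-7)*9 = 2730*9 = 24570)
E(V)*f = -½*24570 = -12285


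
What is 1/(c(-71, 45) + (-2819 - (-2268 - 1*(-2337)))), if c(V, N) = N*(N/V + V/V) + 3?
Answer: -71/203665 ≈ -0.00034861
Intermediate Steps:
c(V, N) = 3 + N*(1 + N/V) (c(V, N) = N*(N/V + 1) + 3 = N*(1 + N/V) + 3 = 3 + N*(1 + N/V))
1/(c(-71, 45) + (-2819 - (-2268 - 1*(-2337)))) = 1/((3 + 45 + 45²/(-71)) + (-2819 - (-2268 - 1*(-2337)))) = 1/((3 + 45 + 2025*(-1/71)) + (-2819 - (-2268 + 2337))) = 1/((3 + 45 - 2025/71) + (-2819 - 1*69)) = 1/(1383/71 + (-2819 - 69)) = 1/(1383/71 - 2888) = 1/(-203665/71) = -71/203665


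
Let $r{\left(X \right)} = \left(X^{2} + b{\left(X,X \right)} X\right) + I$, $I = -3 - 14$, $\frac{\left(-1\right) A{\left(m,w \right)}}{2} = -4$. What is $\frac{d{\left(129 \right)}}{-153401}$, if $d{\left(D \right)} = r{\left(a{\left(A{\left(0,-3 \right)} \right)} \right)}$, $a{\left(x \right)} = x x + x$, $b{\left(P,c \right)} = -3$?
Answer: $- \frac{4951}{153401} \approx -0.032275$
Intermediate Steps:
$A{\left(m,w \right)} = 8$ ($A{\left(m,w \right)} = \left(-2\right) \left(-4\right) = 8$)
$I = -17$ ($I = -3 - 14 = -17$)
$a{\left(x \right)} = x + x^{2}$ ($a{\left(x \right)} = x^{2} + x = x + x^{2}$)
$r{\left(X \right)} = -17 + X^{2} - 3 X$ ($r{\left(X \right)} = \left(X^{2} - 3 X\right) - 17 = -17 + X^{2} - 3 X$)
$d{\left(D \right)} = 4951$ ($d{\left(D \right)} = -17 + \left(8 \left(1 + 8\right)\right)^{2} - 3 \cdot 8 \left(1 + 8\right) = -17 + \left(8 \cdot 9\right)^{2} - 3 \cdot 8 \cdot 9 = -17 + 72^{2} - 216 = -17 + 5184 - 216 = 4951$)
$\frac{d{\left(129 \right)}}{-153401} = \frac{4951}{-153401} = 4951 \left(- \frac{1}{153401}\right) = - \frac{4951}{153401}$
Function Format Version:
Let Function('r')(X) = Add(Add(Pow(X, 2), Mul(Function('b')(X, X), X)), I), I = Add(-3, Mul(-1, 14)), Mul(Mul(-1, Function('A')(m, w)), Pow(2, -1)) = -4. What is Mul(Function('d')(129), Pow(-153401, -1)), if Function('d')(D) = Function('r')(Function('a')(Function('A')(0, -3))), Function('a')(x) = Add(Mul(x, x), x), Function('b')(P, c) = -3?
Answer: Rational(-4951, 153401) ≈ -0.032275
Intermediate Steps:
Function('A')(m, w) = 8 (Function('A')(m, w) = Mul(-2, -4) = 8)
I = -17 (I = Add(-3, -14) = -17)
Function('a')(x) = Add(x, Pow(x, 2)) (Function('a')(x) = Add(Pow(x, 2), x) = Add(x, Pow(x, 2)))
Function('r')(X) = Add(-17, Pow(X, 2), Mul(-3, X)) (Function('r')(X) = Add(Add(Pow(X, 2), Mul(-3, X)), -17) = Add(-17, Pow(X, 2), Mul(-3, X)))
Function('d')(D) = 4951 (Function('d')(D) = Add(-17, Pow(Mul(8, Add(1, 8)), 2), Mul(-3, Mul(8, Add(1, 8)))) = Add(-17, Pow(Mul(8, 9), 2), Mul(-3, Mul(8, 9))) = Add(-17, Pow(72, 2), Mul(-3, 72)) = Add(-17, 5184, -216) = 4951)
Mul(Function('d')(129), Pow(-153401, -1)) = Mul(4951, Pow(-153401, -1)) = Mul(4951, Rational(-1, 153401)) = Rational(-4951, 153401)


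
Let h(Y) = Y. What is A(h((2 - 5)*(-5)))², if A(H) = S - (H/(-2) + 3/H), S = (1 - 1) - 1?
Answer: 3969/100 ≈ 39.690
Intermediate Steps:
S = -1 (S = 0 - 1 = -1)
A(H) = -1 + H/2 - 3/H (A(H) = -1 - (H/(-2) + 3/H) = -1 - (H*(-½) + 3/H) = -1 - (-H/2 + 3/H) = -1 - (3/H - H/2) = -1 + (H/2 - 3/H) = -1 + H/2 - 3/H)
A(h((2 - 5)*(-5)))² = (-1 + ((2 - 5)*(-5))/2 - 3*(-1/(5*(2 - 5))))² = (-1 + (-3*(-5))/2 - 3/((-3*(-5))))² = (-1 + (½)*15 - 3/15)² = (-1 + 15/2 - 3*1/15)² = (-1 + 15/2 - ⅕)² = (63/10)² = 3969/100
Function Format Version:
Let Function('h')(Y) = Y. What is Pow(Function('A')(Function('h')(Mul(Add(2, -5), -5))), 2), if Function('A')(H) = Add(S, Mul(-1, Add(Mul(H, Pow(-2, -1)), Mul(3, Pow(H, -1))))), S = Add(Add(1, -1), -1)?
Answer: Rational(3969, 100) ≈ 39.690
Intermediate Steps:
S = -1 (S = Add(0, -1) = -1)
Function('A')(H) = Add(-1, Mul(Rational(1, 2), H), Mul(-3, Pow(H, -1))) (Function('A')(H) = Add(-1, Mul(-1, Add(Mul(H, Pow(-2, -1)), Mul(3, Pow(H, -1))))) = Add(-1, Mul(-1, Add(Mul(H, Rational(-1, 2)), Mul(3, Pow(H, -1))))) = Add(-1, Mul(-1, Add(Mul(Rational(-1, 2), H), Mul(3, Pow(H, -1))))) = Add(-1, Mul(-1, Add(Mul(3, Pow(H, -1)), Mul(Rational(-1, 2), H)))) = Add(-1, Add(Mul(Rational(1, 2), H), Mul(-3, Pow(H, -1)))) = Add(-1, Mul(Rational(1, 2), H), Mul(-3, Pow(H, -1))))
Pow(Function('A')(Function('h')(Mul(Add(2, -5), -5))), 2) = Pow(Add(-1, Mul(Rational(1, 2), Mul(Add(2, -5), -5)), Mul(-3, Pow(Mul(Add(2, -5), -5), -1))), 2) = Pow(Add(-1, Mul(Rational(1, 2), Mul(-3, -5)), Mul(-3, Pow(Mul(-3, -5), -1))), 2) = Pow(Add(-1, Mul(Rational(1, 2), 15), Mul(-3, Pow(15, -1))), 2) = Pow(Add(-1, Rational(15, 2), Mul(-3, Rational(1, 15))), 2) = Pow(Add(-1, Rational(15, 2), Rational(-1, 5)), 2) = Pow(Rational(63, 10), 2) = Rational(3969, 100)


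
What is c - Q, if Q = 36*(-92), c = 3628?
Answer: 6940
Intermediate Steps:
Q = -3312
c - Q = 3628 - 1*(-3312) = 3628 + 3312 = 6940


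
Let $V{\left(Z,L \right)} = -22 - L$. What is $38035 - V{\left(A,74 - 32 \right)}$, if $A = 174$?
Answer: $38099$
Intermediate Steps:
$38035 - V{\left(A,74 - 32 \right)} = 38035 - \left(-22 - \left(74 - 32\right)\right) = 38035 - \left(-22 - 42\right) = 38035 - -64 = 38035 + 64 = 38099$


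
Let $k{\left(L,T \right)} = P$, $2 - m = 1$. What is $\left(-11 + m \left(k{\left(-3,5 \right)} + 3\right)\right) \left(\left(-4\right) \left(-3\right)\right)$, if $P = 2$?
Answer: $-72$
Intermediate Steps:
$m = 1$ ($m = 2 - 1 = 1$)
$k{\left(L,T \right)} = 2$
$\left(-11 + m \left(k{\left(-3,5 \right)} + 3\right)\right) \left(\left(-4\right) \left(-3\right)\right) = \left(-11 + 1 \left(2 + 3\right)\right) \left(\left(-4\right) \left(-3\right)\right) = \left(-11 + 1 \cdot 5\right) 12 = \left(-11 + 5\right) 12 = \left(-6\right) 12 = -72$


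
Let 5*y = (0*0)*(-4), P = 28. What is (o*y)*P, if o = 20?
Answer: 0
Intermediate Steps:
y = 0 (y = ((0*0)*(-4))/5 = (0*(-4))/5 = (⅕)*0 = 0)
(o*y)*P = (20*0)*28 = 0*28 = 0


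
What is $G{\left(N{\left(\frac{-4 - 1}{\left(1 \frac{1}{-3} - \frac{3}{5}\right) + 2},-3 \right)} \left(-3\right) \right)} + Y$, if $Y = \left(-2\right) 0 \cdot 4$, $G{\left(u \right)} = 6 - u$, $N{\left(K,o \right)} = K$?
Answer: $- \frac{129}{16} \approx -8.0625$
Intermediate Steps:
$Y = 0$ ($Y = 0 \cdot 4 = 0$)
$G{\left(N{\left(\frac{-4 - 1}{\left(1 \frac{1}{-3} - \frac{3}{5}\right) + 2},-3 \right)} \left(-3\right) \right)} + Y = \left(6 - \frac{-4 - 1}{\left(1 \frac{1}{-3} - \frac{3}{5}\right) + 2} \left(-3\right)\right) + 0 = \left(6 - - \frac{5}{\left(1 \left(- \frac{1}{3}\right) - \frac{3}{5}\right) + 2} \left(-3\right)\right) + 0 = \left(6 - - \frac{5}{\left(- \frac{1}{3} - \frac{3}{5}\right) + 2} \left(-3\right)\right) + 0 = \left(6 - - \frac{5}{- \frac{14}{15} + 2} \left(-3\right)\right) + 0 = \left(6 - - \frac{5}{\frac{16}{15}} \left(-3\right)\right) + 0 = \left(6 - \left(-5\right) \frac{15}{16} \left(-3\right)\right) + 0 = \left(6 - \left(- \frac{75}{16}\right) \left(-3\right)\right) + 0 = \left(6 - \frac{225}{16}\right) + 0 = - \frac{129}{16} + 0 = - \frac{129}{16}$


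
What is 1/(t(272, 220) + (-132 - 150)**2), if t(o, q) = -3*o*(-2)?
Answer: 1/81156 ≈ 1.2322e-5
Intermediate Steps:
t(o, q) = 6*o
1/(t(272, 220) + (-132 - 150)**2) = 1/(6*272 + (-132 - 150)**2) = 1/(1632 + (-282)**2) = 1/(1632 + 79524) = 1/81156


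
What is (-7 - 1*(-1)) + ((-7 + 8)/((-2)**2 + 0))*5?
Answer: -19/4 ≈ -4.7500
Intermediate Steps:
(-7 - 1*(-1)) + ((-7 + 8)/((-2)**2 + 0))*5 = (-7 + 1) + (1/(4 + 0))*5 = -6 + (1/4)*5 = -6 + 5/4 = -19/4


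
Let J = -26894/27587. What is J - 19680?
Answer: -77562722/3941 ≈ -19681.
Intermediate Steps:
J = -3842/3941 (J = -26894*1/27587 = -3842/3941 ≈ -0.97488)
J - 19680 = -3842/3941 - 19680 = -77562722/3941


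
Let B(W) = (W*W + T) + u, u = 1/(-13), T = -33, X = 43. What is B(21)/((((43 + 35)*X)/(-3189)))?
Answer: -5637089/14534 ≈ -387.86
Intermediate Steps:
u = -1/13 ≈ -0.076923
B(W) = -430/13 + W**2 (B(W) = (W*W - 33) - 1/13 = (W**2 - 33) - 1/13 = (-33 + W**2) - 1/13 = -430/13 + W**2)
B(21)/((((43 + 35)*X)/(-3189))) = (-430/13 + 21**2)/((((43 + 35)*43)/(-3189))) = (-430/13 + 441)/(((78*43)*(-1/3189))) = 5303/(13*((3354*(-1/3189)))) = 5303/(13*(-1118/1063)) = (5303/13)*(-1063/1118) = -5637089/14534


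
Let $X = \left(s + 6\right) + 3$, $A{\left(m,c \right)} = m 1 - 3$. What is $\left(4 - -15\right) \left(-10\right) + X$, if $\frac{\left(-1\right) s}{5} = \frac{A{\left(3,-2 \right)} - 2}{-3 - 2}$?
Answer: $-183$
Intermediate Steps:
$A{\left(m,c \right)} = -3 + m$ ($A{\left(m,c \right)} = m - 3 = -3 + m$)
$s = -2$ ($s = - 5 \frac{\left(-3 + 3\right) - 2}{-3 - 2} = - 5 \frac{0 - 2}{-5} = - 5 \left(\left(-2\right) \left(- \frac{1}{5}\right)\right) = \left(-5\right) \frac{2}{5} = -2$)
$X = 7$ ($X = \left(-2 + 6\right) + 3 = 4 + 3 = 7$)
$\left(4 - -15\right) \left(-10\right) + X = \left(4 - -15\right) \left(-10\right) + 7 = \left(4 + 15\right) \left(-10\right) + 7 = 19 \left(-10\right) + 7 = -190 + 7 = -183$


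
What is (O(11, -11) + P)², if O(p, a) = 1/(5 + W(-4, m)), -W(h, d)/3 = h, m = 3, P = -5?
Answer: 7056/289 ≈ 24.415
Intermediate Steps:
W(h, d) = -3*h
O(p, a) = 1/17 (O(p, a) = 1/(5 - 3*(-4)) = 1/(5 + 12) = 1/17)
(O(11, -11) + P)² = (1/17 - 5)² = (-84/17)² = 7056/289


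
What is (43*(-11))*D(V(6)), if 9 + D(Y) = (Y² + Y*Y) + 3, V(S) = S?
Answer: -31218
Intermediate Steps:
D(Y) = -6 + 2*Y² (D(Y) = -9 + ((Y² + Y*Y) + 3) = -9 + ((Y² + Y²) + 3) = -9 + (2*Y² + 3) = -9 + (3 + 2*Y²) = -6 + 2*Y²)
(43*(-11))*D(V(6)) = (43*(-11))*(-6 + 2*6²) = -473*(-6 + 2*36) = -473*(-6 + 72) = -473*66 = -31218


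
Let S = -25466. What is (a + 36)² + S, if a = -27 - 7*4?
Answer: -25105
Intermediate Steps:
a = -55 (a = -27 - 1*28 = -27 - 28 = -55)
(a + 36)² + S = (-55 + 36)² - 25466 = (-19)² - 25466 = 361 - 25466 = -25105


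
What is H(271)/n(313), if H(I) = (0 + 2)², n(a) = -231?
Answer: -4/231 ≈ -0.017316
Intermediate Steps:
H(I) = 4 (H(I) = 2² = 4)
H(271)/n(313) = 4/(-231) = 4*(-1/231) = -4/231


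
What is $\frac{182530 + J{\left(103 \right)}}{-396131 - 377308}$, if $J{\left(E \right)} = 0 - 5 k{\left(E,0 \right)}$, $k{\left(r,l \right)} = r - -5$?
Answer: $- \frac{181990}{773439} \approx -0.2353$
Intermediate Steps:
$k{\left(r,l \right)} = 5 + r$ ($k{\left(r,l \right)} = r + 5 = 5 + r$)
$J{\left(E \right)} = -25 - 5 E$ ($J{\left(E \right)} = 0 - 5 \left(5 + E\right) = 0 - \left(25 + 5 E\right) = -25 - 5 E$)
$\frac{182530 + J{\left(103 \right)}}{-396131 - 377308} = \frac{182530 - 540}{-396131 - 377308} = \frac{182530 - 540}{-773439} = \left(182530 - 540\right) \left(- \frac{1}{773439}\right) = 181990 \left(- \frac{1}{773439}\right) = - \frac{181990}{773439}$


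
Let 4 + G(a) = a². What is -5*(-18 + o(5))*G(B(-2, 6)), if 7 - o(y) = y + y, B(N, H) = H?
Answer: 3360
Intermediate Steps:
G(a) = -4 + a²
o(y) = 7 - 2*y (o(y) = 7 - (y + y) = 7 - 2*y)
-5*(-18 + o(5))*G(B(-2, 6)) = -5*(-18 + (7 - 2*5))*(-4 + 6²) = -5*(-18 + (7 - 10))*(-4 + 36) = -5*(-18 - 3)*32 = -(-105)*32 = -5*(-672) = 3360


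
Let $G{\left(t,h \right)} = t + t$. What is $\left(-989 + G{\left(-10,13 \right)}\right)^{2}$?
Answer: $1018081$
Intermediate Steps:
$G{\left(t,h \right)} = 2 t$
$\left(-989 + G{\left(-10,13 \right)}\right)^{2} = \left(-989 + 2 \left(-10\right)\right)^{2} = \left(-989 - 20\right)^{2} = \left(-1009\right)^{2} = 1018081$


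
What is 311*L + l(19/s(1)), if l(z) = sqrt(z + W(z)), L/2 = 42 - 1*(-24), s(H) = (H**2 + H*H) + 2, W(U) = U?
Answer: 41052 + sqrt(38)/2 ≈ 41055.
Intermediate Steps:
s(H) = 2 + 2*H**2 (s(H) = (H**2 + H**2) + 2 = 2*H**2 + 2 = 2 + 2*H**2)
L = 132 (L = 2*(42 - 1*(-24)) = 2*(42 + 24) = 2*66 = 132)
l(z) = sqrt(2)*sqrt(z) (l(z) = sqrt(z + z) = sqrt(2*z) = sqrt(2)*sqrt(z))
311*L + l(19/s(1)) = 311*132 + sqrt(2)*sqrt(19/(2 + 2*1**2)) = 41052 + sqrt(2)*sqrt(19/(2 + 2*1)) = 41052 + sqrt(2)*sqrt(19/(2 + 2)) = 41052 + sqrt(2)*sqrt(19/4) = 41052 + sqrt(2)*(sqrt(19)/2) = 41052 + sqrt(38)/2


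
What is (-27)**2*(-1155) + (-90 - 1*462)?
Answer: -842547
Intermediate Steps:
(-27)**2*(-1155) + (-90 - 1*462) = 729*(-1155) + (-90 - 462) = -841995 - 552 = -842547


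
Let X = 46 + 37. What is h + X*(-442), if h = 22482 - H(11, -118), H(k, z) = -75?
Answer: -14129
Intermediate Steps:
X = 83
h = 22557 (h = 22482 - 1*(-75) = 22482 + 75 = 22557)
h + X*(-442) = 22557 + 83*(-442) = 22557 - 36686 = -14129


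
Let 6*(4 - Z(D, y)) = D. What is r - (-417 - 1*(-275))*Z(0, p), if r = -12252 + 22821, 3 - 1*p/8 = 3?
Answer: 11137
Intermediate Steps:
p = 0 (p = 24 - 8*3 = 24 - 24 = 0)
Z(D, y) = 4 - D/6
r = 10569
r - (-417 - 1*(-275))*Z(0, p) = 10569 - (-417 - 1*(-275))*(4 - ⅙*0) = 10569 - (-417 + 275)*(4 + 0) = 10569 - (-142)*4 = 10569 - 1*(-568) = 10569 + 568 = 11137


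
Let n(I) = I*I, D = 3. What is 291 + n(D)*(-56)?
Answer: -213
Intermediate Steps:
n(I) = I²
291 + n(D)*(-56) = 291 + 3²*(-56) = 291 + 9*(-56) = 291 - 504 = -213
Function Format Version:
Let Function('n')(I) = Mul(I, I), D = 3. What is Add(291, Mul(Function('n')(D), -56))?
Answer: -213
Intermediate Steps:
Function('n')(I) = Pow(I, 2)
Add(291, Mul(Function('n')(D), -56)) = Add(291, Mul(Pow(3, 2), -56)) = Add(291, Mul(9, -56)) = Add(291, -504) = -213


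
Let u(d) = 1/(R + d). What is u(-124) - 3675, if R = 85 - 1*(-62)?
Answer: -84524/23 ≈ -3675.0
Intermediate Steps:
R = 147 (R = 85 + 62 = 147)
u(d) = 1/(147 + d)
u(-124) - 3675 = 1/(147 - 124) - 3675 = 1/23 - 3675 = -84524/23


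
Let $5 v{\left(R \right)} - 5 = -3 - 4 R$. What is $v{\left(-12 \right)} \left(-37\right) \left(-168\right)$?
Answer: $62160$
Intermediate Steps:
$v{\left(R \right)} = \frac{2}{5} - \frac{4 R}{5}$ ($v{\left(R \right)} = 1 + \frac{-3 - 4 R}{5} = 1 - \left(\frac{3}{5} + \frac{4 R}{5}\right) = \frac{2}{5} - \frac{4 R}{5}$)
$v{\left(-12 \right)} \left(-37\right) \left(-168\right) = \left(\frac{2}{5} - - \frac{48}{5}\right) \left(-37\right) \left(-168\right) = \left(\frac{2}{5} + \frac{48}{5}\right) \left(-37\right) \left(-168\right) = 10 \left(-37\right) \left(-168\right) = \left(-370\right) \left(-168\right) = 62160$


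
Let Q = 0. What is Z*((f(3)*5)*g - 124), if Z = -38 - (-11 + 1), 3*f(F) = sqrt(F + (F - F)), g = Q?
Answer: 3472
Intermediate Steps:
g = 0
f(F) = sqrt(F)/3 (f(F) = sqrt(F + (F - F))/3 = sqrt(F + 0)/3 = sqrt(F)/3)
Z = -28 (Z = -38 - 1*(-10) = -38 + 10 = -28)
Z*((f(3)*5)*g - 124) = -28*(((sqrt(3)/3)*5)*0 - 124) = -28*((5*sqrt(3)/3)*0 - 124) = -28*(0 - 124) = -28*(-124) = 3472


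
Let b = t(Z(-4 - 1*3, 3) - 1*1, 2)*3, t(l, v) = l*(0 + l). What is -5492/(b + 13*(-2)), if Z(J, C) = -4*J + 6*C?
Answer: -5492/6049 ≈ -0.90792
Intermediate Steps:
t(l, v) = l² (t(l, v) = l*l = l²)
b = 6075 (b = ((-4*(-4 - 1*3) + 6*3) - 1*1)²*3 = ((-4*(-4 - 3) + 18) - 1)²*3 = ((-4*(-7) + 18) - 1)²*3 = ((28 + 18) - 1)²*3 = (46 - 1)²*3 = 45²*3 = 2025*3 = 6075)
-5492/(b + 13*(-2)) = -5492/(6075 + 13*(-2)) = -5492/(6075 - 26) = -5492/6049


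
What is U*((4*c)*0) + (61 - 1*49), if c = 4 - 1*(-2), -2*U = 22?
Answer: 12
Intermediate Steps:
U = -11 (U = -½*22 = -11)
c = 6 (c = 4 + 2 = 6)
U*((4*c)*0) + (61 - 1*49) = -11*4*6*0 + (61 - 1*49) = -264*0 + (61 - 49) = -11*0 + 12 = 0 + 12 = 12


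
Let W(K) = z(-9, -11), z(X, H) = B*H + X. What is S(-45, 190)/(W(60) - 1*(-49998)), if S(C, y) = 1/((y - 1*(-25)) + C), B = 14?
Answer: 1/8471950 ≈ 1.1804e-7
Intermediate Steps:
z(X, H) = X + 14*H (z(X, H) = 14*H + X = X + 14*H)
W(K) = -163 (W(K) = -9 + 14*(-11) = -9 - 154 = -163)
S(C, y) = 1/(25 + C + y) (S(C, y) = 1/((y + 25) + C) = 1/((25 + y) + C) = 1/(25 + C + y))
S(-45, 190)/(W(60) - 1*(-49998)) = 1/((25 - 45 + 190)*(-163 - 1*(-49998))) = 1/(170*(-163 + 49998)) = (1/170)/49835 = (1/170)*(1/49835) = 1/8471950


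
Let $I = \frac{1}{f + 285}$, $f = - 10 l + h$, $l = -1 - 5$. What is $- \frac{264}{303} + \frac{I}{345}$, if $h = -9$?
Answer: $- \frac{10200859}{11707920} \approx -0.87128$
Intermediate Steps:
$l = -6$
$f = 51$ ($f = \left(-10\right) \left(-6\right) - 9 = 60 - 9 = 51$)
$I = \frac{1}{336}$ ($I = \frac{1}{51 + 285} = \frac{1}{336} \approx 0.0029762$)
$- \frac{264}{303} + \frac{I}{345} = - \frac{264}{303} + \frac{1}{336 \cdot 345} = \left(-264\right) \frac{1}{303} + \frac{1}{336} \cdot \frac{1}{345} = - \frac{88}{101} + \frac{1}{115920} = - \frac{10200859}{11707920}$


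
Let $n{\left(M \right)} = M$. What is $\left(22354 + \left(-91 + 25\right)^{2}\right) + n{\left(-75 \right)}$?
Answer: $26635$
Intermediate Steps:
$\left(22354 + \left(-91 + 25\right)^{2}\right) + n{\left(-75 \right)} = \left(22354 + \left(-91 + 25\right)^{2}\right) - 75 = \left(22354 + \left(-66\right)^{2}\right) - 75 = \left(22354 + 4356\right) - 75 = 26710 - 75 = 26635$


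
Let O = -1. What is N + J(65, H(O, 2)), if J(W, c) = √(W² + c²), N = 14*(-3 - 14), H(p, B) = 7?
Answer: -238 + √4274 ≈ -172.62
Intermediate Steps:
N = -238 (N = 14*(-17) = -238)
N + J(65, H(O, 2)) = -238 + √(65² + 7²) = -238 + √(4225 + 49) = -238 + √4274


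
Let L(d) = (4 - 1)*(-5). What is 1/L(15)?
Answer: -1/15 ≈ -0.066667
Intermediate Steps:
L(d) = -15 (L(d) = 3*(-5) = -15)
1/L(15) = 1/(-15) = -1/15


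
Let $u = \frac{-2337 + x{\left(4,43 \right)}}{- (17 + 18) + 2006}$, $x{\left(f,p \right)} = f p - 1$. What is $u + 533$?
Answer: $\frac{349459}{657} \approx 531.9$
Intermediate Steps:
$x{\left(f,p \right)} = -1 + f p$
$u = - \frac{722}{657}$ ($u = \frac{-2337 + \left(-1 + 4 \cdot 43\right)}{- (17 + 18) + 2006} = \frac{-2337 + \left(-1 + 172\right)}{\left(-1\right) 35 + 2006} = \frac{-2337 + 171}{-35 + 2006} = - \frac{2166}{1971} = \left(-2166\right) \frac{1}{1971} = - \frac{722}{657} \approx -1.0989$)
$u + 533 = - \frac{722}{657} + 533 = \frac{349459}{657}$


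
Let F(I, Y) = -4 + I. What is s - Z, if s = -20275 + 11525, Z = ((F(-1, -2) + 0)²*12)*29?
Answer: -17450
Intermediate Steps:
Z = 8700 (Z = (((-4 - 1) + 0)²*12)*29 = ((-5 + 0)²*12)*29 = ((-5)²*12)*29 = (25*12)*29 = 300*29 = 8700)
s = -8750
s - Z = -8750 - 1*8700 = -8750 - 8700 = -17450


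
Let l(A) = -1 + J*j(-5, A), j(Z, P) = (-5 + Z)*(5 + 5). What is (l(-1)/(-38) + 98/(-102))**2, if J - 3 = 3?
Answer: 828806521/3755844 ≈ 220.67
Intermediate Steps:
J = 6 (J = 3 + 3 = 6)
j(Z, P) = -50 + 10*Z (j(Z, P) = (-5 + Z)*10 = -50 + 10*Z)
l(A) = -601 (l(A) = -1 + 6*(-50 + 10*(-5)) = -1 + 6*(-50 - 50) = -1 + 6*(-100) = -1 - 600 = -601)
(l(-1)/(-38) + 98/(-102))**2 = (-601/(-38) + 98/(-102))**2 = (-601*(-1/38) + 98*(-1/102))**2 = (601/38 - 49/51)**2 = (28789/1938)**2 = 828806521/3755844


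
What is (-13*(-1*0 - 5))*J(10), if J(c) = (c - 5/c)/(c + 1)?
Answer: 1235/22 ≈ 56.136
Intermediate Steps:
J(c) = (c - 5/c)/(1 + c)
(-13*(-1*0 - 5))*J(10) = (-13*(-1*0 - 5))*((-5 + 10²)/(10*(1 + 10))) = (-13*(0 - 5))*((⅒)*(-5 + 100)/11) = (-13*(-5))*((⅒)*(1/11)*95) = 65*(19/22) = 1235/22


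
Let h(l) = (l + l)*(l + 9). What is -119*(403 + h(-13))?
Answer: -60333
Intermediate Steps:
h(l) = 2*l*(9 + l) (h(l) = (2*l)*(9 + l) = 2*l*(9 + l))
-119*(403 + h(-13)) = -119*(403 + 2*(-13)*(9 - 13)) = -119*(403 + 2*(-13)*(-4)) = -119*(403 + 104) = -119*507 = -60333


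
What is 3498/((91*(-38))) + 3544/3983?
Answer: -119813/983801 ≈ -0.12179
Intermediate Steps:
3498/((91*(-38))) + 3544/3983 = 3498/(-3458) + 3544*(1/3983) = 3498*(-1/3458) + 3544/3983 = -1749/1729 + 3544/3983 = -119813/983801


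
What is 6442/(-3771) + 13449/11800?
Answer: -25299421/44497800 ≈ -0.56855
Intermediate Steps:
6442/(-3771) + 13449/11800 = 6442*(-1/3771) + 13449*(1/11800) = -6442/3771 + 13449/11800 = -25299421/44497800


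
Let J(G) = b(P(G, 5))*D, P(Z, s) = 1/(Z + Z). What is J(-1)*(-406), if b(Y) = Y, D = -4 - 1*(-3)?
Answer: -203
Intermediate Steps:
P(Z, s) = 1/(2*Z)
D = -1 (D = -4 + 3 = -1)
J(G) = -1/(2*G) (J(G) = (1/(2*G))*(-1) = -1/(2*G))
J(-1)*(-406) = -½/(-1)*(-406) = -½*(-1)*(-406) = (½)*(-406) = -203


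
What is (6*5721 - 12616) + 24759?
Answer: 46469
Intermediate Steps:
(6*5721 - 12616) + 24759 = (34326 - 12616) + 24759 = 21710 + 24759 = 46469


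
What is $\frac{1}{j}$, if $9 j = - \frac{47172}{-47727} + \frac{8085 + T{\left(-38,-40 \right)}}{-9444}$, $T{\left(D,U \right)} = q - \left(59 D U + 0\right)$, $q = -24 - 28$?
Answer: $\frac{450733788}{482473193} \approx 0.93422$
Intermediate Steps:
$q = -52$
$T{\left(D,U \right)} = -52 - 59 D U$ ($T{\left(D,U \right)} = -52 - \left(59 D U + 0\right) = -52 - 59 D U$)
$j = \frac{482473193}{450733788}$ ($j = \frac{- \frac{47172}{-47727} + \frac{8085 - \left(52 - -89680\right)}{-9444}}{9} = \frac{\left(-47172\right) \left(- \frac{1}{47727}\right) + \left(8085 - 89732\right) \left(- \frac{1}{9444}\right)}{9} = \frac{\frac{15724}{15909} + \left(8085 - 89732\right) \left(- \frac{1}{9444}\right)}{9} = \frac{\frac{15724}{15909} - - \frac{81647}{9444}}{9} = \frac{\frac{15724}{15909} + \frac{81647}{9444}}{9} = \frac{1}{9} \cdot \frac{482473193}{50081532} = \frac{482473193}{450733788} \approx 1.0704$)
$\frac{1}{j} = \frac{1}{\frac{482473193}{450733788}} = \frac{450733788}{482473193}$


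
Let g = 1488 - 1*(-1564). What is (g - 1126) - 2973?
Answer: -1047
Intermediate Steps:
g = 3052 (g = 1488 + 1564 = 3052)
(g - 1126) - 2973 = (3052 - 1126) - 2973 = 1926 - 2973 = -1047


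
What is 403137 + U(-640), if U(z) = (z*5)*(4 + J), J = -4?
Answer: 403137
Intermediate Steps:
U(z) = 0 (U(z) = (z*5)*(4 - 4) = (5*z)*0 = 0)
403137 + U(-640) = 403137 + 0 = 403137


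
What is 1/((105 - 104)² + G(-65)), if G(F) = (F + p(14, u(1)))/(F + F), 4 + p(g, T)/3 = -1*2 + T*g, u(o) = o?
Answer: 130/171 ≈ 0.76023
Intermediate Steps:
p(g, T) = -18 + 3*T*g (p(g, T) = -12 + 3*(-1*2 + T*g) = -12 + 3*(-2 + T*g) = -12 + (-6 + 3*T*g) = -18 + 3*T*g)
G(F) = (24 + F)/(2*F) (G(F) = (F + (-18 + 3*1*14))/(F + F) = (F + (-18 + 42))/((2*F)) = (F + 24)*(1/(2*F)) = (24 + F)*(1/(2*F)) = (24 + F)/(2*F))
1/((105 - 104)² + G(-65)) = 1/((105 - 104)² + (½)*(24 - 65)/(-65)) = 1/(1² + (½)*(-1/65)*(-41)) = 1/(1 + 41/130) = 1/(171/130) = 130/171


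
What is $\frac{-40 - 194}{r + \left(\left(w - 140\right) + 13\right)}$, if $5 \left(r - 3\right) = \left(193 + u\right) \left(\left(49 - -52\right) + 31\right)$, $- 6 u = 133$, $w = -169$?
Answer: $- \frac{234}{4217} \approx -0.05549$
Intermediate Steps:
$u = - \frac{133}{6}$ ($u = \left(- \frac{1}{6}\right) 133 = - \frac{133}{6} \approx -22.167$)
$r = 4513$ ($r = 3 + \frac{\left(193 - \frac{133}{6}\right) \left(\left(49 - -52\right) + 31\right)}{5} = 3 + \frac{\frac{1025}{6} \left(\left(49 + 52\right) + 31\right)}{5} = 3 + \frac{\frac{1025}{6} \left(101 + 31\right)}{5} = 3 + \frac{\frac{1025}{6} \cdot 132}{5} = 3 + \frac{1}{5} \cdot 22550 = 3 + 4510 = 4513$)
$\frac{-40 - 194}{r + \left(\left(w - 140\right) + 13\right)} = \frac{-40 - 194}{4513 + \left(\left(-169 - 140\right) + 13\right)} = - \frac{234}{4513 + \left(-309 + 13\right)} = - \frac{234}{4513 - 296} = - \frac{234}{4217}$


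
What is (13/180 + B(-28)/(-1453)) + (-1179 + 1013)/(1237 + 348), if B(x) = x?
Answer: -219527/16581636 ≈ -0.013239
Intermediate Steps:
(13/180 + B(-28)/(-1453)) + (-1179 + 1013)/(1237 + 348) = (13/180 - 28/(-1453)) + (-1179 + 1013)/(1237 + 348) = (13*(1/180) - 28*(-1/1453)) - 166/1585 = (13/180 + 28/1453) - 166*1/1585 = 23929/261540 - 166/1585 = -219527/16581636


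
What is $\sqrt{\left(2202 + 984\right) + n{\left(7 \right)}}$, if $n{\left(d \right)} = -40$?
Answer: $11 \sqrt{26} \approx 56.089$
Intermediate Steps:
$\sqrt{\left(2202 + 984\right) + n{\left(7 \right)}} = \sqrt{\left(2202 + 984\right) - 40} = \sqrt{3186 - 40} = \sqrt{3146} = 11 \sqrt{26}$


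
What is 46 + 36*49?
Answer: 1810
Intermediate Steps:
46 + 36*49 = 46 + 1764 = 1810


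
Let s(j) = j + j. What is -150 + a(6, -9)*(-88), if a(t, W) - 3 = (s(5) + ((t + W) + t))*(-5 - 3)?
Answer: 8738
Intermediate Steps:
s(j) = 2*j
a(t, W) = -77 - 16*t - 8*W (a(t, W) = 3 + (2*5 + ((t + W) + t))*(-5 - 3) = 3 + (10 + ((W + t) + t))*(-8) = 3 + (10 + (W + 2*t))*(-8) = 3 + (10 + W + 2*t)*(-8) = 3 + (-80 - 16*t - 8*W) = -77 - 16*t - 8*W)
-150 + a(6, -9)*(-88) = -150 + (-77 - 16*6 - 8*(-9))*(-88) = -150 + (-77 - 96 + 72)*(-88) = -150 - 101*(-88) = -150 + 8888 = 8738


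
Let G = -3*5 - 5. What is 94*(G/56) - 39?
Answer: -508/7 ≈ -72.571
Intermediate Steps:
G = -20 (G = -15 - 5 = -20)
94*(G/56) - 39 = 94*(-20/56) - 39 = 94*(-20*1/56) - 39 = 94*(-5/14) - 39 = -235/7 - 39 = -508/7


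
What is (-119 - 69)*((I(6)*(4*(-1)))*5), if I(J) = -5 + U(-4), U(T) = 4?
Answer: -3760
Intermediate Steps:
I(J) = -1 (I(J) = -5 + 4 = -1)
(-119 - 69)*((I(6)*(4*(-1)))*5) = (-119 - 69)*(-4*(-1)*5) = -188*(-1*(-4))*5 = -752*5 = -188*20 = -3760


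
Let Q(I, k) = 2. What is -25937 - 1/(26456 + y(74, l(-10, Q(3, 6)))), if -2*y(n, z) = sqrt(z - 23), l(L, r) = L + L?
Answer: -72615294741243/2799679787 - 2*I*sqrt(43)/2799679787 ≈ -25937.0 - 4.6844e-9*I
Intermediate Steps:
l(L, r) = 2*L
y(n, z) = -sqrt(-23 + z)/2 (y(n, z) = -sqrt(z - 23)/2 = -sqrt(-23 + z)/2)
-25937 - 1/(26456 + y(74, l(-10, Q(3, 6)))) = -25937 - 1/(26456 - sqrt(-23 + 2*(-10))/2) = -25937 - 1/(26456 - sqrt(-23 - 20)/2) = -25937 - 1/(26456 - I*sqrt(43)/2)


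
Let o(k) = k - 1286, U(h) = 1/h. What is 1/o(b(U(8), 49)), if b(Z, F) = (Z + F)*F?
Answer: 8/8969 ≈ 0.00089196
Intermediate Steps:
b(Z, F) = F*(F + Z) (b(Z, F) = (F + Z)*F = F*(F + Z))
o(k) = -1286 + k
1/o(b(U(8), 49)) = 1/(-1286 + 49*(49 + 1/8)) = 1/(-1286 + 49*(393/8)) = 1/(-1286 + 19257/8) = 1/(8969/8) = 8/8969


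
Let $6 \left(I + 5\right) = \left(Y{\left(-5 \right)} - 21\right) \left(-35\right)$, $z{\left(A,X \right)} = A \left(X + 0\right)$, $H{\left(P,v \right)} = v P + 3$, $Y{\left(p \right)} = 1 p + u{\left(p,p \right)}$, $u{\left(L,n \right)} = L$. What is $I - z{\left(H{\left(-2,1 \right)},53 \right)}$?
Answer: $\frac{737}{6} \approx 122.83$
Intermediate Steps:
$Y{\left(p \right)} = 2 p$ ($Y{\left(p \right)} = 1 p + p = p + p = 2 p$)
$H{\left(P,v \right)} = 3 + P v$ ($H{\left(P,v \right)} = P v + 3 = 3 + P v$)
$z{\left(A,X \right)} = A X$
$I = \frac{1055}{6}$ ($I = -5 + \frac{\left(2 \left(-5\right) - 21\right) \left(-35\right)}{6} = -5 + \frac{\left(-10 - 21\right) \left(-35\right)}{6} = -5 + \frac{\left(-31\right) \left(-35\right)}{6} = -5 + \frac{1}{6} \cdot 1085 = -5 + \frac{1085}{6} = \frac{1055}{6} \approx 175.83$)
$I - z{\left(H{\left(-2,1 \right)},53 \right)} = \frac{1055}{6} - \left(3 - 2\right) 53 = \frac{1055}{6} - 1 \cdot 53 = \frac{1055}{6} - 53 = \frac{737}{6}$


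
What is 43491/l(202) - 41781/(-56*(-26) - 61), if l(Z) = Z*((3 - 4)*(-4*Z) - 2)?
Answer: -72492239/2442180 ≈ -29.683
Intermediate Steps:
l(Z) = Z*(-2 + 4*Z) (l(Z) = Z*(-(-4)*Z - 2) = Z*(4*Z - 2) = Z*(-2 + 4*Z))
43491/l(202) - 41781/(-56*(-26) - 61) = 43491/((2*202*(-1 + 2*202))) - 41781/(-56*(-26) - 61) = 43491/((2*202*(-1 + 404))) - 41781/(1456 - 61) = 43491/((2*202*403)) - 41781/1395 = 43491/162812 - 41781*1/1395 = 43491*(1/162812) - 13927/465 = 43491/162812 - 13927/465 = -72492239/2442180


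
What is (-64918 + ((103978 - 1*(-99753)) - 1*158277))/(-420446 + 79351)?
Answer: 19464/341095 ≈ 0.057063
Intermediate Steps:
(-64918 + ((103978 - 1*(-99753)) - 1*158277))/(-420446 + 79351) = (-64918 + ((103978 + 99753) - 158277))/(-341095) = (-64918 + (203731 - 158277))*(-1/341095) = (-64918 + 45454)*(-1/341095) = -19464*(-1/341095) = 19464/341095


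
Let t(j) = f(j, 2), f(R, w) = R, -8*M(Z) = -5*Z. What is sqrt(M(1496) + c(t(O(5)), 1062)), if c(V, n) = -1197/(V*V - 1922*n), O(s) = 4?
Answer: sqrt(973869766473599)/1020574 ≈ 30.578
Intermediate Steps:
M(Z) = 5*Z/8 (M(Z) = -(-5)*Z/8 = 5*Z/8)
t(j) = j
c(V, n) = -1197/(V**2 - 1922*n)
sqrt(M(1496) + c(t(O(5)), 1062)) = sqrt((5/8)*1496 + 1197/(-1*4**2 + 1922*1062)) = sqrt(935 + 1197/(-1*16 + 2041164)) = sqrt(935 + 1197/(-16 + 2041164)) = sqrt(935 + 1197/2041148) = sqrt(1908474577/2041148) = sqrt(973869766473599)/1020574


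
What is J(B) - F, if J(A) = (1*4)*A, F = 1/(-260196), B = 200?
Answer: 208156801/260196 ≈ 800.00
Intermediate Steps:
F = -1/260196 ≈ -3.8433e-6
J(A) = 4*A
J(B) - F = 4*200 - 1*(-1/260196) = 800 + 1/260196 = 208156801/260196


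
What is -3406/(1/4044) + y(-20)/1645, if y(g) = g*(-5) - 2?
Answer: -3236858026/235 ≈ -1.3774e+7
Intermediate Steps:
y(g) = -2 - 5*g (y(g) = -5*g - 2 = -2 - 5*g)
-3406/(1/4044) + y(-20)/1645 = -3406/(1/4044) + (-2 - 5*(-20))/1645 = -3406/1/4044 + (-2 + 100)*(1/1645) = -3406*4044 + 98*(1/1645) = -13773864 + 14/235 = -3236858026/235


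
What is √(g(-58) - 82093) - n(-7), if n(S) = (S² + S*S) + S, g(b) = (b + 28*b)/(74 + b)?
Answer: -91 + 3*I*√146130/4 ≈ -91.0 + 286.7*I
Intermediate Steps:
g(b) = 29*b/(74 + b) (g(b) = (29*b)/(74 + b) = 29*b/(74 + b))
n(S) = S + 2*S² (n(S) = (S² + S²) + S = 2*S² + S = S + 2*S²)
√(g(-58) - 82093) - n(-7) = √(29*(-58)/(74 - 58) - 82093) - (-7)*(1 + 2*(-7)) = √(29*(-58)/16 - 82093) - (-7)*(1 - 14) = √(29*(-58)*(1/16) - 82093) - (-7)*(-13) = √(-841/8 - 82093) - 1*91 = √(-657585/8) - 91 = 3*I*√146130/4 - 91 = -91 + 3*I*√146130/4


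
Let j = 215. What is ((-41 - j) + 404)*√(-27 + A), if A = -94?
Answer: 1628*I ≈ 1628.0*I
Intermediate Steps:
((-41 - j) + 404)*√(-27 + A) = ((-41 - 1*215) + 404)*√(-27 - 94) = ((-41 - 215) + 404)*√(-121) = (-256 + 404)*(11*I) = 148*(11*I) = 1628*I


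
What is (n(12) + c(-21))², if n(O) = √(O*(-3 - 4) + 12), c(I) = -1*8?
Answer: -8 - 96*I*√2 ≈ -8.0 - 135.76*I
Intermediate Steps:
c(I) = -8
n(O) = √(12 - 7*O) (n(O) = √(O*(-7) + 12) = √(-7*O + 12) = √(12 - 7*O))
(n(12) + c(-21))² = (√(12 - 7*12) - 8)² = (√(12 - 84) - 8)² = (√(-72) - 8)² = (6*I*√2 - 8)² = (-8 + 6*I*√2)²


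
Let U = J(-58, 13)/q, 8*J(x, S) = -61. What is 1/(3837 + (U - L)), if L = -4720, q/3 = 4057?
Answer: 97368/833177915 ≈ 0.00011686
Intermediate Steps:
q = 12171 (q = 3*4057 = 12171)
J(x, S) = -61/8 (J(x, S) = (⅛)*(-61) = -61/8)
U = -61/97368 (U = -61/8/12171 = -61/8*1/12171 = -61/97368 ≈ -0.00062649)
1/(3837 + (U - L)) = 1/(3837 + (-61/97368 - 1*(-4720))) = 1/(3837 + (-61/97368 + 4720)) = 1/(3837 + 459576899/97368) = 1/(833177915/97368) = 97368/833177915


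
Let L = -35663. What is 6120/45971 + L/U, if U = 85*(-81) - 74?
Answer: 1682052853/319912189 ≈ 5.2579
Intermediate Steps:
U = -6959 (U = -6885 - 74 = -6959)
6120/45971 + L/U = 6120/45971 - 35663/(-6959) = 6120*(1/45971) - 35663*(-1/6959) = 6120/45971 + 35663/6959 = 1682052853/319912189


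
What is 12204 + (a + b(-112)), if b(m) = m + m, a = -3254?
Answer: 8726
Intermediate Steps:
b(m) = 2*m
12204 + (a + b(-112)) = 12204 + (-3254 + 2*(-112)) = 12204 + (-3254 - 224) = 12204 - 3478 = 8726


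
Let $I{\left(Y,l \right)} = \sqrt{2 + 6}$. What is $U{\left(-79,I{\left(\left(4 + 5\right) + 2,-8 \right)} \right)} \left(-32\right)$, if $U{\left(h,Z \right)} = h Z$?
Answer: $5056 \sqrt{2} \approx 7150.3$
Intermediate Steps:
$I{\left(Y,l \right)} = 2 \sqrt{2}$ ($I{\left(Y,l \right)} = \sqrt{8} = 2 \sqrt{2}$)
$U{\left(h,Z \right)} = Z h$
$U{\left(-79,I{\left(\left(4 + 5\right) + 2,-8 \right)} \right)} \left(-32\right) = 2 \sqrt{2} \left(-79\right) \left(-32\right) = - 158 \sqrt{2} \left(-32\right) = 5056 \sqrt{2}$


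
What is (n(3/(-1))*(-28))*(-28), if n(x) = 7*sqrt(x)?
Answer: 5488*I*sqrt(3) ≈ 9505.5*I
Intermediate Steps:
(n(3/(-1))*(-28))*(-28) = ((7*sqrt(3/(-1)))*(-28))*(-28) = ((7*sqrt(3*(-1)))*(-28))*(-28) = ((7*sqrt(-3))*(-28))*(-28) = ((7*(I*sqrt(3)))*(-28))*(-28) = ((7*I*sqrt(3))*(-28))*(-28) = -196*I*sqrt(3)*(-28) = 5488*I*sqrt(3)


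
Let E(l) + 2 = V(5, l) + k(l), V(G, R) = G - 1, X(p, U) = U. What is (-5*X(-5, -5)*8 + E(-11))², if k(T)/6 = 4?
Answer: 51076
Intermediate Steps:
V(G, R) = -1 + G
k(T) = 24 (k(T) = 6*4 = 24)
E(l) = 26 (E(l) = -2 + ((-1 + 5) + 24) = -2 + (4 + 24) = -2 + 28 = 26)
(-5*X(-5, -5)*8 + E(-11))² = (-5*(-5)*8 + 26)² = (25*8 + 26)² = (200 + 26)² = 226² = 51076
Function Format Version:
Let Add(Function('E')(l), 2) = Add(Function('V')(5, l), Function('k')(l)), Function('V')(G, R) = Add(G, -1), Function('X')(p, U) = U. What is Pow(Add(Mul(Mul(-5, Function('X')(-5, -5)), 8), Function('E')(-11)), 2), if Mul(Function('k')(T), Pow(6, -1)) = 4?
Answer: 51076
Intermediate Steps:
Function('V')(G, R) = Add(-1, G)
Function('k')(T) = 24 (Function('k')(T) = Mul(6, 4) = 24)
Function('E')(l) = 26 (Function('E')(l) = Add(-2, Add(Add(-1, 5), 24)) = Add(-2, Add(4, 24)) = Add(-2, 28) = 26)
Pow(Add(Mul(Mul(-5, Function('X')(-5, -5)), 8), Function('E')(-11)), 2) = Pow(Add(Mul(Mul(-5, -5), 8), 26), 2) = Pow(Add(Mul(25, 8), 26), 2) = Pow(Add(200, 26), 2) = Pow(226, 2) = 51076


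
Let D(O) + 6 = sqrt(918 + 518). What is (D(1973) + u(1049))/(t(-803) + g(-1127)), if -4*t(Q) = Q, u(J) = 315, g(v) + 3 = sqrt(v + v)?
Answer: 139668/94535 + 904*sqrt(359)/94535 - 4944*I*sqrt(46)/94535 - 32*I*sqrt(16514)/94535 ≈ 1.6586 - 0.3982*I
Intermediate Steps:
g(v) = -3 + sqrt(2)*sqrt(v) (g(v) = -3 + sqrt(v + v) = -3 + sqrt(2*v) = -3 + sqrt(2)*sqrt(v))
D(O) = -6 + 2*sqrt(359) (D(O) = -6 + sqrt(918 + 518) = -6 + sqrt(1436) = -6 + 2*sqrt(359))
t(Q) = -Q/4
(D(1973) + u(1049))/(t(-803) + g(-1127)) = ((-6 + 2*sqrt(359)) + 315)/(-1/4*(-803) + (-3 + sqrt(2)*sqrt(-1127))) = (309 + 2*sqrt(359))/(803/4 + (-3 + sqrt(2)*(7*I*sqrt(23)))) = (309 + 2*sqrt(359))/(803/4 + (-3 + 7*I*sqrt(46))) = (309 + 2*sqrt(359))/(791/4 + 7*I*sqrt(46))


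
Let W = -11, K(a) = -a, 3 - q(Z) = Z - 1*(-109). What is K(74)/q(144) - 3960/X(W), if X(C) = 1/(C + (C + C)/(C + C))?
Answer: 4950037/125 ≈ 39600.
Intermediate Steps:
q(Z) = -106 - Z (q(Z) = 3 - (Z - 1*(-109)) = 3 - (Z + 109) = 3 - (109 + Z) = 3 + (-109 - Z) = -106 - Z)
X(C) = 1/(1 + C) (X(C) = 1/(C + (2*C)/((2*C))) = 1/(C + (2*C)*(1/(2*C))) = 1/(C + 1) = 1/(1 + C))
K(74)/q(144) - 3960/X(W) = (-1*74)/(-106 - 1*144) - 3960/(1/(1 - 11)) = -74/(-106 - 144) - 3960/(1/(-10)) = -74/(-250) - 3960/(-⅒) = -74*(-1/250) - 3960*(-10) = 37/125 + 39600 = 4950037/125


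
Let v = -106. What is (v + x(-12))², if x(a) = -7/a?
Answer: 1600225/144 ≈ 11113.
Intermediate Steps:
(v + x(-12))² = (-106 - 7/(-12))² = (-106 - 7*(-1/12))² = (-106 + 7/12)² = (-1265/12)² = 1600225/144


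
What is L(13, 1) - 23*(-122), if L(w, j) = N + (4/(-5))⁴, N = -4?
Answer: 1751506/625 ≈ 2802.4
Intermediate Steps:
L(w, j) = -2244/625 (L(w, j) = -4 + (4/(-5))⁴ = -4 + (4*(-⅕))⁴ = -4 + (-⅘)⁴ = -4 + 256/625 = -2244/625)
L(13, 1) - 23*(-122) = -2244/625 - 23*(-122) = -2244/625 + 2806 = 1751506/625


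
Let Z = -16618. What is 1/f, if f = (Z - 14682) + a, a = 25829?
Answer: -1/5471 ≈ -0.00018278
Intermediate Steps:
f = -5471 (f = (-16618 - 14682) + 25829 = -31300 + 25829 = -5471)
1/f = 1/(-5471) = -1/5471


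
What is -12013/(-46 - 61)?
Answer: 12013/107 ≈ 112.27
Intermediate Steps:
-12013/(-46 - 61) = -12013/(-107) = -12013*(-1/107) = 12013/107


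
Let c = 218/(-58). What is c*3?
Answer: -327/29 ≈ -11.276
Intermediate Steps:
c = -109/29 (c = 218*(-1/58) = -109/29 ≈ -3.7586)
c*3 = -109/29*3 = -327/29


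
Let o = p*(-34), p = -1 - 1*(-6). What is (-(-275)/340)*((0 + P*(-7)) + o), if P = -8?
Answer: -3135/34 ≈ -92.206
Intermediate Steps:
p = 5 (p = -1 + 6 = 5)
o = -170 (o = 5*(-34) = -170)
(-(-275)/340)*((0 + P*(-7)) + o) = (-(-275)/340)*((0 - 8*(-7)) - 170) = (-(-275)/340)*((0 + 56) - 170) = (-1*(-55/68))*(56 - 170) = (55/68)*(-114) = -3135/34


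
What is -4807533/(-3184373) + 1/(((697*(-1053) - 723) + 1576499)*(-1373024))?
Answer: 5556833454200363947/3680688290036181920 ≈ 1.5097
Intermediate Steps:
-4807533/(-3184373) + 1/(((697*(-1053) - 723) + 1576499)*(-1373024)) = -4807533*(-1/3184373) - 1/1373024/((-733941 - 723) + 1576499) = 4807533/3184373 - 1/1373024/(-734664 + 1576499) = 4807533/3184373 - 1/1373024/841835 = 4807533/3184373 + (1/841835)*(-1/1373024) = 4807533/3184373 - 1/1155859659040 = 5556833454200363947/3680688290036181920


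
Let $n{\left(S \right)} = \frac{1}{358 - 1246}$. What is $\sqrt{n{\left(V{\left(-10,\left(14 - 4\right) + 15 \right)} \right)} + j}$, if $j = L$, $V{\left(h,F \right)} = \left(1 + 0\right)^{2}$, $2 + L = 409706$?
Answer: $\frac{\sqrt{80767407522}}{444} \approx 640.08$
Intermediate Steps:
$L = 409704$ ($L = -2 + 409706 = 409704$)
$V{\left(h,F \right)} = 1$ ($V{\left(h,F \right)} = 1^{2} = 1$)
$j = 409704$
$n{\left(S \right)} = - \frac{1}{888}$ ($n{\left(S \right)} = \frac{1}{-888} = - \frac{1}{888}$)
$\sqrt{n{\left(V{\left(-10,\left(14 - 4\right) + 15 \right)} \right)} + j} = \sqrt{- \frac{1}{888} + 409704} = \sqrt{\frac{363817151}{888}} = \frac{\sqrt{80767407522}}{444}$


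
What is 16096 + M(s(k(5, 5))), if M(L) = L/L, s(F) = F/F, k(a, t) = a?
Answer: 16097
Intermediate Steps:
s(F) = 1
M(L) = 1
16096 + M(s(k(5, 5))) = 16096 + 1 = 16097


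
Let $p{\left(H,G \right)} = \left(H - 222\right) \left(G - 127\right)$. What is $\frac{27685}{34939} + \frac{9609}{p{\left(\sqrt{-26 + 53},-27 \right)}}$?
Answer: $\frac{15807696214}{14724028319} + \frac{3203 \sqrt{3}}{842842} \approx 1.0802$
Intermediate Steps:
$p{\left(H,G \right)} = \left(-222 + H\right) \left(-127 + G\right)$
$\frac{27685}{34939} + \frac{9609}{p{\left(\sqrt{-26 + 53},-27 \right)}} = \frac{27685}{34939} + \frac{9609}{28194 - -5994 - 127 \sqrt{-26 + 53} - 27 \sqrt{-26 + 53}} = 27685 \cdot \frac{1}{34939} + \frac{9609}{28194 + 5994 - 127 \sqrt{27} - 27 \sqrt{27}} = \frac{27685}{34939} + \frac{9609}{28194 + 5994 - 127 \cdot 3 \sqrt{3} - 27 \cdot 3 \sqrt{3}} = \frac{27685}{34939} + \frac{9609}{28194 + 5994 - 381 \sqrt{3} - 81 \sqrt{3}} = \frac{27685}{34939} + \frac{9609}{34188 - 462 \sqrt{3}}$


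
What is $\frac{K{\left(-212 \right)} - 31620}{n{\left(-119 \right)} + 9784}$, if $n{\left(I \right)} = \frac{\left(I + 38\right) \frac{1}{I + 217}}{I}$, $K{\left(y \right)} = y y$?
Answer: $\frac{155384488}{114101089} \approx 1.3618$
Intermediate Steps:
$K{\left(y \right)} = y^{2}$
$n{\left(I \right)} = \frac{38 + I}{I \left(217 + I\right)}$ ($n{\left(I \right)} = \frac{\left(38 + I\right) \frac{1}{217 + I}}{I} = \frac{\frac{1}{217 + I} \left(38 + I\right)}{I} = \frac{38 + I}{I \left(217 + I\right)}$)
$\frac{K{\left(-212 \right)} - 31620}{n{\left(-119 \right)} + 9784} = \frac{\left(-212\right)^{2} - 31620}{\frac{38 - 119}{\left(-119\right) \left(217 - 119\right)} + 9784} = \frac{44944 - 31620}{\left(- \frac{1}{119}\right) \frac{1}{98} \left(-81\right) + 9784} = \frac{13324}{\left(- \frac{1}{119}\right) \frac{1}{98} \left(-81\right) + 9784} = \frac{13324}{\frac{81}{11662} + 9784} = \frac{13324}{\frac{114101089}{11662}} = 13324 \cdot \frac{11662}{114101089} = \frac{155384488}{114101089}$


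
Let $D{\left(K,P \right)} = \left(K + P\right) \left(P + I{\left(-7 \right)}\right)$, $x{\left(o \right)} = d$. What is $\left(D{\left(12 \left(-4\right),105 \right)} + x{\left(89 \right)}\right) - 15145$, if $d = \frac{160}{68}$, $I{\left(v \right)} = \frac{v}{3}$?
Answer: $- \frac{157941}{17} \approx -9290.6$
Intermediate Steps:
$I{\left(v \right)} = \frac{v}{3}$ ($I{\left(v \right)} = v \frac{1}{3} = \frac{v}{3}$)
$d = \frac{40}{17}$ ($d = 160 \cdot \frac{1}{68} = \frac{40}{17} \approx 2.3529$)
$x{\left(o \right)} = \frac{40}{17}$
$D{\left(K,P \right)} = \left(- \frac{7}{3} + P\right) \left(K + P\right)$ ($D{\left(K,P \right)} = \left(K + P\right) \left(P + \frac{1}{3} \left(-7\right)\right) = \left(K + P\right) \left(P - \frac{7}{3}\right) = \left(K + P\right) \left(- \frac{7}{3} + P\right) = \left(- \frac{7}{3} + P\right) \left(K + P\right)$)
$\left(D{\left(12 \left(-4\right),105 \right)} + x{\left(89 \right)}\right) - 15145 = \left(\left(105^{2} - \frac{7 \cdot 12 \left(-4\right)}{3} - 245 + 12 \left(-4\right) 105\right) + \frac{40}{17}\right) - 15145 = \left(\left(11025 - -112 - 245 - 5040\right) + \frac{40}{17}\right) - 15145 = \left(\left(11025 + 112 - 245 - 5040\right) + \frac{40}{17}\right) - 15145 = \left(5852 + \frac{40}{17}\right) - 15145 = \frac{99524}{17} - 15145 = - \frac{157941}{17}$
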